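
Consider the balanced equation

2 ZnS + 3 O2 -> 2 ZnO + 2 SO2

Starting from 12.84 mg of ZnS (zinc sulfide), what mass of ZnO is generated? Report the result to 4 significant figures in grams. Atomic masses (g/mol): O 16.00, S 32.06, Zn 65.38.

M(ZnS) = 65.38 + 32.06 = 97.44 g/mol.
M(ZnO) = 65.38 + 16.00 = 81.38 g/mol.
Convert: 12.84 mg = 0.012840 g.
n(ZnS) = 0.012840 g / 97.44 g/mol = 0.00013177 mol.
From the equation the ZnS:ZnO mole ratio is 2:2, so n(ZnO) = 0.00013177 × 2/2 = 0.00013177 mol.
Mass of ZnO = 0.00013177 mol × 81.38 g/mol = 0.010724 g.

0.01072 g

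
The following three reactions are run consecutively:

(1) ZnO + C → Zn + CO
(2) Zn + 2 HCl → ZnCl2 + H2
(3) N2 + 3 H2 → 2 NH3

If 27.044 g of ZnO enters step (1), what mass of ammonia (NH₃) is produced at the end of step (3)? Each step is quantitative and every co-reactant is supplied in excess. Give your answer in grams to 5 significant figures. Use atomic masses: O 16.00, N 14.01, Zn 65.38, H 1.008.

3.7738 g

M(ZnO) = 65.38 + 16.00 = 81.38 g/mol.
M(NH3) = 14.01 + 3(1.008) = 17.034 g/mol.
n(ZnO) = 27.044 / 81.38 = 0.332318 mol.
Reaction (1): ZnO→Zn ratio 1:1 ⇒ n(Zn) = 0.332318 mol.
Reaction (2): Zn→H2 ratio 1:1 ⇒ n(H2) = 0.332318 mol.
Reaction (3): H2→NH3 ratio 3:2 ⇒ n(NH3) = 0.221545 mol.
Mass of NH3 = 0.221545 × 17.034 = 3.77380 g.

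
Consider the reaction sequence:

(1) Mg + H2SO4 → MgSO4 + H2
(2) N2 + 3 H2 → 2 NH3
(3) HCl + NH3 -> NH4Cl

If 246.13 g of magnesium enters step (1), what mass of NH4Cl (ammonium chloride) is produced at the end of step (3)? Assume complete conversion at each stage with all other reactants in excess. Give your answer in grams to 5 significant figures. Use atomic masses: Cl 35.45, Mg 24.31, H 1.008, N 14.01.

M(Mg) = 24.31 g/mol.
M(NH4Cl) = 14.01 + 4(1.008) + 35.45 = 53.492 g/mol.
n(Mg) = 246.13 / 24.31 = 10.1246 mol.
Reaction (1): Mg→H2 ratio 1:1 ⇒ n(H2) = 10.1246 mol.
Reaction (2): H2→NH3 ratio 3:2 ⇒ n(NH3) = 6.74976 mol.
Reaction (3): NH3→NH4Cl ratio 1:1 ⇒ n(NH4Cl) = 6.74976 mol.
Mass of NH4Cl = 6.74976 × 53.492 = 361.058 g.

361.06 g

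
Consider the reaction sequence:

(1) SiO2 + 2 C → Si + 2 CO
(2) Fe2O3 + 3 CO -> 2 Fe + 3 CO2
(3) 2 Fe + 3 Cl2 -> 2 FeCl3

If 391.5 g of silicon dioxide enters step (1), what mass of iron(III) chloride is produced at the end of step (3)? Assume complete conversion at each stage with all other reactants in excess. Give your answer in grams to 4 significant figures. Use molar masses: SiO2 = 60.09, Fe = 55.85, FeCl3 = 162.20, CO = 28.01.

n(SiO2) = 391.5 / 60.09 = 6.5152 mol.
Reaction (1): SiO2→CO ratio 1:2 ⇒ n(CO) = 13.030 mol.
Reaction (2): CO→Fe ratio 3:2 ⇒ n(Fe) = 8.6870 mol.
Reaction (3): Fe→FeCl3 ratio 2:2 ⇒ n(FeCl3) = 8.6870 mol.
Mass of FeCl3 = 8.6870 × 162.20 = 1409.0 g.

1409 g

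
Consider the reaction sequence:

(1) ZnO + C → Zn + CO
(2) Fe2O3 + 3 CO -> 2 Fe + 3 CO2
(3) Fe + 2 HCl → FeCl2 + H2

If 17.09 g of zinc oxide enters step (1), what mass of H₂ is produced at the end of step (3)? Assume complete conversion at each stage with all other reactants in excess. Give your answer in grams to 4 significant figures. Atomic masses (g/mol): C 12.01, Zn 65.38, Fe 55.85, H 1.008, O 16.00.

0.2822 g

M(ZnO) = 65.38 + 16.00 = 81.38 g/mol.
M(H2) = 2(1.008) = 2.016 g/mol.
n(ZnO) = 17.09 / 81.38 = 0.21000 mol.
Reaction (1): ZnO→CO ratio 1:1 ⇒ n(CO) = 0.21000 mol.
Reaction (2): CO→Fe ratio 3:2 ⇒ n(Fe) = 0.14000 mol.
Reaction (3): Fe→H2 ratio 1:1 ⇒ n(H2) = 0.14000 mol.
Mass of H2 = 0.14000 × 2.016 = 0.28224 g.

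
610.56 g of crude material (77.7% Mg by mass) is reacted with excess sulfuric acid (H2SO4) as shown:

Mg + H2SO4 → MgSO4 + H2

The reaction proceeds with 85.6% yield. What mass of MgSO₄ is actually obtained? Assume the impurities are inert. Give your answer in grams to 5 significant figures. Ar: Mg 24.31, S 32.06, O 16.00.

2010.7 g

Pure Mg available = 610.56 g × 0.777 = 474.405 g.
M(Mg) = 24.31 g/mol.
M(MgSO4) = 24.31 + 32.06 + 4(16.00) = 120.37 g/mol.
n(Mg) = 474.405 g / 24.31 g/mol = 19.5148 mol.
From the equation the Mg:MgSO4 mole ratio is 1:1, so n(MgSO4) = 19.5148 × 1/1 = 19.5148 mol.
Mass of MgSO4 = 19.5148 mol × 120.37 g/mol = 2349.00 g.
Actual mass collected = 2349.00 g × 0.856 = 2010.74 g.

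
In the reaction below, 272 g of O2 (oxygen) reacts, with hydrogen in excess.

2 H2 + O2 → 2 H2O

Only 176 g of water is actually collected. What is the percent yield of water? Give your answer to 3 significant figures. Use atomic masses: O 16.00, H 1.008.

57.5 %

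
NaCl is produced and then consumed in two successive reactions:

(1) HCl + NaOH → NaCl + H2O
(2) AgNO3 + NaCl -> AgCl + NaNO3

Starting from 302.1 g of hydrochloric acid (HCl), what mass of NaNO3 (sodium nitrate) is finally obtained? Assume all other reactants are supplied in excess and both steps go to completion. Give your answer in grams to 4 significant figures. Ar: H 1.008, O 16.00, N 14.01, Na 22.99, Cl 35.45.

M(HCl) = 1.008 + 35.45 = 36.458 g/mol.
M(NaNO3) = 22.99 + 14.01 + 3(16.00) = 85.00 g/mol.
n(HCl) = 302.10 / 36.458 = 8.2862 mol.
Step 1 gives a 1:1 ratio of HCl to NaCl, so n(NaCl) = 8.2862 mol.
In step 2 the NaCl:NaNO3 ratio is 1:1, so n(NaNO3) = 8.2862 mol.
Mass of NaNO3 = 8.2862 × 85.00 = 704.33 g.

704.3 g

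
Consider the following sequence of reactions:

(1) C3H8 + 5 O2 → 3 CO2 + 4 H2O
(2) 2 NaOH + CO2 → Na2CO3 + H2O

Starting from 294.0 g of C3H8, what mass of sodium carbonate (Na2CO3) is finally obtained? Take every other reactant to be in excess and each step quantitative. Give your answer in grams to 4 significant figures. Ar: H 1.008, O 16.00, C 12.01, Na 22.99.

M(C3H8) = 3(12.01) + 8(1.008) = 44.094 g/mol.
M(Na2CO3) = 2(22.99) + 12.01 + 3(16.00) = 105.99 g/mol.
n(C3H8) = 294.00 / 44.094 = 6.6676 mol.
Step 1 gives a 1:3 ratio of C3H8 to CO2, so n(CO2) = 20.003 mol.
In step 2 the CO2:Na2CO3 ratio is 1:1, so n(Na2CO3) = 20.003 mol.
Mass of Na2CO3 = 20.003 × 105.99 = 2120.1 g.

2120 g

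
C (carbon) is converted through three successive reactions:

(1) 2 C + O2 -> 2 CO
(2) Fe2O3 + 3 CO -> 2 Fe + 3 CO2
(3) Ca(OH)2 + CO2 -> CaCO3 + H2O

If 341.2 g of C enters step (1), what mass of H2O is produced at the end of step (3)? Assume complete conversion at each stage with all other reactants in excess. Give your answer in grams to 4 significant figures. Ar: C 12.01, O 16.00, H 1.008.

511.8 g

M(C) = 12.01 g/mol.
M(H2O) = 2(1.008) + 16.00 = 18.016 g/mol.
n(C) = 341.2 / 12.01 = 28.410 mol.
Reaction (1): C→CO ratio 2:2 ⇒ n(CO) = 28.410 mol.
Reaction (2): CO→CO2 ratio 3:3 ⇒ n(CO2) = 28.410 mol.
Reaction (3): CO2→H2O ratio 1:1 ⇒ n(H2O) = 28.410 mol.
Mass of H2O = 28.410 × 18.016 = 511.83 g.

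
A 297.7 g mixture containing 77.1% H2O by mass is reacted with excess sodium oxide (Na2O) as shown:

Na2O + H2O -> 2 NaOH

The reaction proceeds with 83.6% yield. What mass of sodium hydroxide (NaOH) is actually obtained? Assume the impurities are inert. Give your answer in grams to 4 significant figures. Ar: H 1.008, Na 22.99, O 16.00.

852.0 g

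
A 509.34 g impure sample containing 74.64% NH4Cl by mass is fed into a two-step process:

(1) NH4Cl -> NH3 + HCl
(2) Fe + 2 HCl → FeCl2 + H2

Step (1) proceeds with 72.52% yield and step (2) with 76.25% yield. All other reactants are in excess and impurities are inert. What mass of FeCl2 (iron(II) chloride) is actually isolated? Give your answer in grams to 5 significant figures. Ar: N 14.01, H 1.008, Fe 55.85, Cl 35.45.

249.06 g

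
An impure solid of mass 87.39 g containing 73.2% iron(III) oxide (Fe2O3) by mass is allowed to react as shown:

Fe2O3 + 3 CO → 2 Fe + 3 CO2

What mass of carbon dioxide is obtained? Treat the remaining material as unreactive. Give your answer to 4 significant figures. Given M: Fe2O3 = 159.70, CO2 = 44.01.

Mass of pure Fe2O3 = 87.39 g × 0.732 = 63.969 g.
n(Fe2O3) = 63.969 g / 159.70 g/mol = 0.40056 mol.
From the equation the Fe2O3:CO2 mole ratio is 1:3, so n(CO2) = 0.40056 × 3/1 = 1.2017 mol.
Mass of CO2 = 1.2017 mol × 44.01 g/mol = 52.886 g.

52.89 g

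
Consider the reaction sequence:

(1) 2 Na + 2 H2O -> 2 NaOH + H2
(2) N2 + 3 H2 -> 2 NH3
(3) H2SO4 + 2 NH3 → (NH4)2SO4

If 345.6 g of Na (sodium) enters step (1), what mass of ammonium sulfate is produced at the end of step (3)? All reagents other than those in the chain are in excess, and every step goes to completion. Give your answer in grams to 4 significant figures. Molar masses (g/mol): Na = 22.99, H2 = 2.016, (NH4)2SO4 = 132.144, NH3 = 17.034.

n(Na) = 345.6 / 22.99 = 15.033 mol.
Reaction (1): Na→H2 ratio 2:1 ⇒ n(H2) = 7.5163 mol.
Reaction (2): H2→NH3 ratio 3:2 ⇒ n(NH3) = 5.0109 mol.
Reaction (3): NH3→(NH4)2SO4 ratio 2:1 ⇒ n((NH4)2SO4) = 2.5054 mol.
Mass of (NH4)2SO4 = 2.5054 × 132.144 = 331.08 g.

331.1 g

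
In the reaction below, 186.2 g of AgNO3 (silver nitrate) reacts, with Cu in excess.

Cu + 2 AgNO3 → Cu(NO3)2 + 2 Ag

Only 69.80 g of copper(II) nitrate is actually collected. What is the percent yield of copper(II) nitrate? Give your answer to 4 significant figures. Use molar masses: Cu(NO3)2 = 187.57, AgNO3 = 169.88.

67.90 %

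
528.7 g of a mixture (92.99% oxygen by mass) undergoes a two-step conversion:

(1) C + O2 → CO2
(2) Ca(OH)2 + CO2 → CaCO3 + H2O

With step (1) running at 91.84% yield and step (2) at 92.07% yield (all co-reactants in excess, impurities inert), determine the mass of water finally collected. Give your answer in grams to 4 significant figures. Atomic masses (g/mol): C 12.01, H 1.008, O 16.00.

234.0 g

Pure O2 = 528.7 × 0.9299 = 491.64 g.
M(O2) = 2(16.00) = 32.00 g/mol.
M(H2O) = 2(1.008) + 16.00 = 18.016 g/mol.
n(O2) = 491.64 / 32.00 = 15.364 mol.
Step 1 (O2:CO2 = 1:1): theoretical n(CO2) = 15.364 mol; at 91.84% yield, n(CO2) = 14.110 mol.
Step 2 (CO2:H2O = 1:1): theoretical n(H2O) = 14.110 mol, so theoretical mass = 14.110 × 18.016 = 254.21 g.
At 92.07% yield, actual mass of H2O = 254.21 × 0.9207 = 234.05 g.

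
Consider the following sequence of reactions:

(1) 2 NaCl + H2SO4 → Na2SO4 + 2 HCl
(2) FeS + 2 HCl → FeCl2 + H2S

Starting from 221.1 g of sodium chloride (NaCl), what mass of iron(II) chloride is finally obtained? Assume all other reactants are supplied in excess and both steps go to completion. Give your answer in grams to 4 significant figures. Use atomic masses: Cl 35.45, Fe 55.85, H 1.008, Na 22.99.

M(NaCl) = 22.99 + 35.45 = 58.44 g/mol.
M(FeCl2) = 55.85 + 2(35.45) = 126.75 g/mol.
n(NaCl) = 221.10 / 58.44 = 3.7834 mol.
Step 1 gives a 2:2 ratio of NaCl to HCl, so n(HCl) = 3.7834 mol.
In step 2 the HCl:FeCl2 ratio is 2:1, so n(FeCl2) = 1.8917 mol.
Mass of FeCl2 = 1.8917 × 126.75 = 239.77 g.

239.8 g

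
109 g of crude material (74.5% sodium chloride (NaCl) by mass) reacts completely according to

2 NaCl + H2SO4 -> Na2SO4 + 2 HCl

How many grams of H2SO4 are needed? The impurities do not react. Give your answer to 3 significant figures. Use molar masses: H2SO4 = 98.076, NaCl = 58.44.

68.1 g

Mass of pure NaCl = 109 g × 0.745 = 81.20 g.
n(NaCl) = 81.20 g / 58.44 g/mol = 1.390 mol.
From the equation the NaCl:H2SO4 mole ratio is 2:1, so n(H2SO4) = 1.390 × 1/2 = 0.6948 mol.
Mass of H2SO4 = 0.6948 mol × 98.076 g/mol = 68.14 g.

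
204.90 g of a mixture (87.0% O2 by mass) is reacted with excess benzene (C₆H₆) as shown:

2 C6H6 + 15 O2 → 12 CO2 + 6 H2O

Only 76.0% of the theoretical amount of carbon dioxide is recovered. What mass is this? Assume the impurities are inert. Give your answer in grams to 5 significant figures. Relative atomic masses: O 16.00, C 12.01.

149.06 g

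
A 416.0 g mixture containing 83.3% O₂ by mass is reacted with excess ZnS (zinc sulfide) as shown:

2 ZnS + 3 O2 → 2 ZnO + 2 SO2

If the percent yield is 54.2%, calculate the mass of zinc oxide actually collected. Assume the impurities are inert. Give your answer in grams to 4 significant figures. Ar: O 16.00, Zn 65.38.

Pure O2 available = 416.0 g × 0.833 = 346.53 g.
M(O2) = 2(16.00) = 32.00 g/mol.
M(ZnO) = 65.38 + 16.00 = 81.38 g/mol.
n(O2) = 346.53 g / 32.00 g/mol = 10.829 mol.
From the equation the O2:ZnO mole ratio is 3:2, so n(ZnO) = 10.829 × 2/3 = 7.2193 mol.
Mass of ZnO = 7.2193 mol × 81.38 g/mol = 587.51 g.
Actual mass collected = 587.51 g × 0.542 = 318.43 g.

318.4 g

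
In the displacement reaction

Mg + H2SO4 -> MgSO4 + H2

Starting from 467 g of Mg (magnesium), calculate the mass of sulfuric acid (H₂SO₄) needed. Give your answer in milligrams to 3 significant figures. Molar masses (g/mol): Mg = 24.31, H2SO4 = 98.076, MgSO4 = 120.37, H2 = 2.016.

1880000 mg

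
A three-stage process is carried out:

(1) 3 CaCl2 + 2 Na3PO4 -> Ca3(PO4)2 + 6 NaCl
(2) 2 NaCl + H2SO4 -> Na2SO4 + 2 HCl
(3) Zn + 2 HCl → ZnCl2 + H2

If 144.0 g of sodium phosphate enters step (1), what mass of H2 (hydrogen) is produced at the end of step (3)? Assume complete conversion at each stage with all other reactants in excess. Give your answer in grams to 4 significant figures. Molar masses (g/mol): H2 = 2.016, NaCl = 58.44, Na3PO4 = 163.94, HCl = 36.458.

n(Na3PO4) = 144.0 / 163.94 = 0.87837 mol.
Reaction (1): Na3PO4→NaCl ratio 2:6 ⇒ n(NaCl) = 2.6351 mol.
Reaction (2): NaCl→HCl ratio 2:2 ⇒ n(HCl) = 2.6351 mol.
Reaction (3): HCl→H2 ratio 2:1 ⇒ n(H2) = 1.3176 mol.
Mass of H2 = 1.3176 × 2.016 = 2.6562 g.

2.656 g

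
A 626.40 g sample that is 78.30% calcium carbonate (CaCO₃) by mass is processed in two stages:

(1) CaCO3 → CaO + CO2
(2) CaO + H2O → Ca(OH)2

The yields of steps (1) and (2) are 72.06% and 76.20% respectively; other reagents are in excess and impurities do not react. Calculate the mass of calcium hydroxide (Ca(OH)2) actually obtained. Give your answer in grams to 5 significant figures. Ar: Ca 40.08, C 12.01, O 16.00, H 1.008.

199.37 g

Pure CaCO3 = 626.40 × 0.7830 = 490.471 g.
M(CaCO3) = 40.08 + 12.01 + 3(16.00) = 100.09 g/mol.
M(Ca(OH)2) = 40.08 + 2(16.00) + 2(1.008) = 74.096 g/mol.
n(CaCO3) = 490.471 / 100.09 = 4.90030 mol.
Step 1 (CaCO3:CaO = 1:1): theoretical n(CaO) = 4.90030 mol; at 72.06% yield, n(CaO) = 3.53116 mol.
Step 2 (CaO:Ca(OH)2 = 1:1): theoretical n(Ca(OH)2) = 3.53116 mol, so theoretical mass = 3.53116 × 74.096 = 261.645 g.
At 76.20% yield, actual mass of Ca(OH)2 = 261.645 × 0.7620 = 199.373 g.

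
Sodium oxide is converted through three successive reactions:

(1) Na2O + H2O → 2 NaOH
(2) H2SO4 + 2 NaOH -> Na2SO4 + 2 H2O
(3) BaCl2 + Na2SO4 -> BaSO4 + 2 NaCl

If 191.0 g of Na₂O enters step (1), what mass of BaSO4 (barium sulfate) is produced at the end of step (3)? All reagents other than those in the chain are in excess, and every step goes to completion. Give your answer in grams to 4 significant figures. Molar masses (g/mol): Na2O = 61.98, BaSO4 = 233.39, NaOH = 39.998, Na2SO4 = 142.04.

n(Na2O) = 191.0 / 61.98 = 3.0816 mol.
Reaction (1): Na2O→NaOH ratio 1:2 ⇒ n(NaOH) = 6.1633 mol.
Reaction (2): NaOH→Na2SO4 ratio 2:1 ⇒ n(Na2SO4) = 3.0816 mol.
Reaction (3): Na2SO4→BaSO4 ratio 1:1 ⇒ n(BaSO4) = 3.0816 mol.
Mass of BaSO4 = 3.0816 × 233.39 = 719.22 g.

719.2 g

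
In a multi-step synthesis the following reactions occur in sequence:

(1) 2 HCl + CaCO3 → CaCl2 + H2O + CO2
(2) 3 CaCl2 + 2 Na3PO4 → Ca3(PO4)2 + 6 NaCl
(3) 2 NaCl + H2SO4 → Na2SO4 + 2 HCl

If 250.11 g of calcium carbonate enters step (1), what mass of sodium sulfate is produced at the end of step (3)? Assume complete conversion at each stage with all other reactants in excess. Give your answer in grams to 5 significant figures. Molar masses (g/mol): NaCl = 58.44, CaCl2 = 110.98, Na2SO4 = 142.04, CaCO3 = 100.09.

n(CaCO3) = 250.11 / 100.09 = 2.49885 mol.
Reaction (1): CaCO3→CaCl2 ratio 1:1 ⇒ n(CaCl2) = 2.49885 mol.
Reaction (2): CaCl2→NaCl ratio 3:6 ⇒ n(NaCl) = 4.99770 mol.
Reaction (3): NaCl→Na2SO4 ratio 2:1 ⇒ n(Na2SO4) = 2.49885 mol.
Mass of Na2SO4 = 2.49885 × 142.04 = 354.937 g.

354.94 g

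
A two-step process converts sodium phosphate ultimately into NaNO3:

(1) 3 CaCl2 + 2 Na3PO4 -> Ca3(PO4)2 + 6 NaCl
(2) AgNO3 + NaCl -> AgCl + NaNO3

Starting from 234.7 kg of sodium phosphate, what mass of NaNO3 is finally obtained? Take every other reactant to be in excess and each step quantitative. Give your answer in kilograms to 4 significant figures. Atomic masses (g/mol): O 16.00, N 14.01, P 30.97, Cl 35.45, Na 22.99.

365.1 kg

M(Na3PO4) = 3(22.99) + 30.97 + 4(16.00) = 163.94 g/mol.
M(NaNO3) = 22.99 + 14.01 + 3(16.00) = 85.00 g/mol.
234.7 kg = 234700 g.
n(Na3PO4) = 234700 / 163.94 = 1431.6 mol.
Step 1 gives a 2:6 ratio of Na3PO4 to NaCl, so n(NaCl) = 4294.9 mol.
In step 2 the NaCl:NaNO3 ratio is 1:1, so n(NaNO3) = 4294.9 mol.
Mass of NaNO3 = 4294.9 × 85.00 = 365060 g = 365.1 kg.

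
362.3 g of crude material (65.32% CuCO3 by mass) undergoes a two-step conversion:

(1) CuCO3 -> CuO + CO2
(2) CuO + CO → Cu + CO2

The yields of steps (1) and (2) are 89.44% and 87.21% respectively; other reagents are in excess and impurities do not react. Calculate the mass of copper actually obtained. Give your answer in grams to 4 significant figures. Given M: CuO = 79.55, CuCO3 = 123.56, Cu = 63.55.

94.94 g

Pure CuCO3 = 362.3 × 0.6532 = 236.65 g.
n(CuCO3) = 236.65 / 123.56 = 1.9153 mol.
Step 1 (CuCO3:CuO = 1:1): theoretical n(CuO) = 1.9153 mol; at 89.44% yield, n(CuO) = 1.7130 mol.
Step 2 (CuO:Cu = 1:1): theoretical n(Cu) = 1.7130 mol, so theoretical mass = 1.7130 × 63.55 = 108.86 g.
At 87.21% yield, actual mass of Cu = 108.86 × 0.8721 = 94.940 g.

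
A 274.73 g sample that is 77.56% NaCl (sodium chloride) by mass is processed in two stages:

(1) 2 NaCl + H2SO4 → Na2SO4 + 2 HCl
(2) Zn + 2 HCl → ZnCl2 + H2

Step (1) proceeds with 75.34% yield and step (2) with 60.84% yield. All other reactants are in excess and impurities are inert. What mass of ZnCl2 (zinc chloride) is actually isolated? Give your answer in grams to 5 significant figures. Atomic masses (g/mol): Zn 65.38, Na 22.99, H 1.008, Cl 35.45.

Pure NaCl = 274.73 × 0.7756 = 213.081 g.
M(NaCl) = 22.99 + 35.45 = 58.44 g/mol.
M(ZnCl2) = 65.38 + 2(35.45) = 136.28 g/mol.
n(NaCl) = 213.081 / 58.44 = 3.64614 mol.
Step 1 (NaCl:HCl = 2:2): theoretical n(HCl) = 3.64614 mol; at 75.34% yield, n(HCl) = 2.74700 mol.
Step 2 (HCl:ZnCl2 = 2:1): theoretical n(ZnCl2) = 1.37350 mol, so theoretical mass = 1.37350 × 136.28 = 187.181 g.
At 60.84% yield, actual mass of ZnCl2 = 187.181 × 0.6084 = 113.881 g.

113.88 g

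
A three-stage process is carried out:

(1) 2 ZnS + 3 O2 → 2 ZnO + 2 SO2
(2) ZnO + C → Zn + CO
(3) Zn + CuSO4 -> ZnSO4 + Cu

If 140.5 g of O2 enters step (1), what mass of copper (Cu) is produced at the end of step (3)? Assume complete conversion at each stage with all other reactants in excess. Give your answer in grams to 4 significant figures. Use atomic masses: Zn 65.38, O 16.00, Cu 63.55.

M(O2) = 2(16.00) = 32.00 g/mol.
M(Cu) = 63.55 g/mol.
n(O2) = 140.5 / 32.00 = 4.3906 mol.
Reaction (1): O2→ZnO ratio 3:2 ⇒ n(ZnO) = 2.9271 mol.
Reaction (2): ZnO→Zn ratio 1:1 ⇒ n(Zn) = 2.9271 mol.
Reaction (3): Zn→Cu ratio 1:1 ⇒ n(Cu) = 2.9271 mol.
Mass of Cu = 2.9271 × 63.55 = 186.02 g.

186.0 g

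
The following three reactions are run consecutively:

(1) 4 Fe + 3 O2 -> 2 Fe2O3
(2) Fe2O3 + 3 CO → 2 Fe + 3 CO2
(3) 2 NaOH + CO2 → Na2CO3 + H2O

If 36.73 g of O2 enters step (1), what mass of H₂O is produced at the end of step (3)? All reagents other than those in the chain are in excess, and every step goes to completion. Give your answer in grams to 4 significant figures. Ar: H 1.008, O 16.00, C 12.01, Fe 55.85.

41.36 g

M(O2) = 2(16.00) = 32.00 g/mol.
M(H2O) = 2(1.008) + 16.00 = 18.016 g/mol.
n(O2) = 36.73 / 32.00 = 1.1478 mol.
Reaction (1): O2→Fe2O3 ratio 3:2 ⇒ n(Fe2O3) = 0.76521 mol.
Reaction (2): Fe2O3→CO2 ratio 1:3 ⇒ n(CO2) = 2.2956 mol.
Reaction (3): CO2→H2O ratio 1:1 ⇒ n(H2O) = 2.2956 mol.
Mass of H2O = 2.2956 × 18.016 = 41.358 g.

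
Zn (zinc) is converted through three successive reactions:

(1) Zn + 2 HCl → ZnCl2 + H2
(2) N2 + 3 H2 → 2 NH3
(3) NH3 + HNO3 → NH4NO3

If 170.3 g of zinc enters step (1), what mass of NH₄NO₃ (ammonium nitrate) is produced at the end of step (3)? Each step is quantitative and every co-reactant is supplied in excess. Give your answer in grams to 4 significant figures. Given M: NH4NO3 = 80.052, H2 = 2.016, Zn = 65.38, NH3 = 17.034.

139.0 g

n(Zn) = 170.3 / 65.38 = 2.6048 mol.
Reaction (1): Zn→H2 ratio 1:1 ⇒ n(H2) = 2.6048 mol.
Reaction (2): H2→NH3 ratio 3:2 ⇒ n(NH3) = 1.7365 mol.
Reaction (3): NH3→NH4NO3 ratio 1:1 ⇒ n(NH4NO3) = 1.7365 mol.
Mass of NH4NO3 = 1.7365 × 80.052 = 139.01 g.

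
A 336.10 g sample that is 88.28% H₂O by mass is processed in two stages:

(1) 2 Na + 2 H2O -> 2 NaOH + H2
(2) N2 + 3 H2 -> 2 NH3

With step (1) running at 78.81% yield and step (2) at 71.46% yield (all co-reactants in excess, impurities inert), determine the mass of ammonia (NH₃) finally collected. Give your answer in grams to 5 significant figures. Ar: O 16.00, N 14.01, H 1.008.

52.664 g

Pure H2O = 336.10 × 0.8828 = 296.709 g.
M(H2O) = 2(1.008) + 16.00 = 18.016 g/mol.
M(NH3) = 14.01 + 3(1.008) = 17.034 g/mol.
n(H2O) = 296.709 / 18.016 = 16.4692 mol.
Step 1 (H2O:H2 = 2:1): theoretical n(H2) = 8.23460 mol; at 78.81% yield, n(H2) = 6.48969 mol.
Step 2 (H2:NH3 = 3:2): theoretical n(NH3) = 4.32646 mol, so theoretical mass = 4.32646 × 17.034 = 73.6969 g.
At 71.46% yield, actual mass of NH3 = 73.6969 × 0.7146 = 52.6638 g.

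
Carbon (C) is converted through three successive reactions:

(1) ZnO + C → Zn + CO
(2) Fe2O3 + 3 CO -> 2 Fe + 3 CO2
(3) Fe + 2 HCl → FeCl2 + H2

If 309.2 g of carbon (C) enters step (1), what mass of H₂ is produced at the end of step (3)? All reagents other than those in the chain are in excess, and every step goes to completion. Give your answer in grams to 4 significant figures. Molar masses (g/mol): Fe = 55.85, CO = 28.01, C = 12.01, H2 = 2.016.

n(C) = 309.2 / 12.01 = 25.745 mol.
Reaction (1): C→CO ratio 1:1 ⇒ n(CO) = 25.745 mol.
Reaction (2): CO→Fe ratio 3:2 ⇒ n(Fe) = 17.163 mol.
Reaction (3): Fe→H2 ratio 1:1 ⇒ n(H2) = 17.163 mol.
Mass of H2 = 17.163 × 2.016 = 34.602 g.

34.60 g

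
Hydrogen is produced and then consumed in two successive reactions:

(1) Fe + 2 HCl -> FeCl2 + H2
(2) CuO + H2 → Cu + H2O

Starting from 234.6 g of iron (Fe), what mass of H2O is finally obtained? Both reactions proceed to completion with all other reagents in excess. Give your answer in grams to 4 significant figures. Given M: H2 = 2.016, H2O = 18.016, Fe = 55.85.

75.68 g

n(Fe) = 234.60 / 55.85 = 4.2005 mol.
Step 1 gives a 1:1 ratio of Fe to H2, so n(H2) = 4.2005 mol.
In step 2 the H2:H2O ratio is 1:1, so n(H2O) = 4.2005 mol.
Mass of H2O = 4.2005 × 18.016 = 75.677 g.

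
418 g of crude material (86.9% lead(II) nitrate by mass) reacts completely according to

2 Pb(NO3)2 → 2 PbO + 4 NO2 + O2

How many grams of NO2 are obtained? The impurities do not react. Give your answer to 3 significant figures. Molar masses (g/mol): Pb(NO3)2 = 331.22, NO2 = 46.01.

101 g

Mass of pure Pb(NO3)2 = 418 g × 0.869 = 363.2 g.
n(Pb(NO3)2) = 363.2 g / 331.22 g/mol = 1.097 mol.
From the equation the Pb(NO3)2:NO2 mole ratio is 2:4, so n(NO2) = 1.097 × 4/2 = 2.193 mol.
Mass of NO2 = 2.193 mol × 46.01 g/mol = 100.9 g.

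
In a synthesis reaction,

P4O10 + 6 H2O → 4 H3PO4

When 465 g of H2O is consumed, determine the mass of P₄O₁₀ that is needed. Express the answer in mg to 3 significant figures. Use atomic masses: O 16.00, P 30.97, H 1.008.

M(H2O) = 2(1.008) + 16.00 = 18.016 g/mol.
M(P4O10) = 4(30.97) + 10(16.00) = 283.88 g/mol.
n(H2O) = 465.0 g / 18.016 g/mol = 25.81 mol.
From the equation the H2O:P4O10 mole ratio is 6:1, so n(P4O10) = 25.81 × 1/6 = 4.302 mol.
Mass of P4O10 = 4.302 mol × 283.88 g/mol = 1221 g.
Converting to mg: 1221 g = 1220000 mg.

1220000 mg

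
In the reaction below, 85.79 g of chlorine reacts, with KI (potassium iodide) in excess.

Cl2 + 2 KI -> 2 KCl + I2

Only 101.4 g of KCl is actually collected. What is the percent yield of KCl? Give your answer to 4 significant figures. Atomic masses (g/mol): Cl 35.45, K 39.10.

M(Cl2) = 2(35.45) = 70.90 g/mol.
M(KCl) = 39.10 + 35.45 = 74.55 g/mol.
n(Cl2) = 85.790 g / 70.90 g/mol = 1.2100 mol.
From the equation the Cl2:KCl mole ratio is 1:2, so n(KCl) = 1.2100 × 2/1 = 2.4200 mol.
Mass of KCl = 2.4200 mol × 74.55 g/mol = 180.41 g.
This is the theoretical yield. Percent yield = 101.4 g / 180.41 g × 100% = 56.204%.

56.20 %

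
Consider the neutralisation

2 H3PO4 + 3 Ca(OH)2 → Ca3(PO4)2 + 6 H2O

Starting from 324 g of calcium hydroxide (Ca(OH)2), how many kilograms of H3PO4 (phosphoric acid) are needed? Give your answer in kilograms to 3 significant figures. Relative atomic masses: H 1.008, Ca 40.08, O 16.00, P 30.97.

0.286 kg

M(Ca(OH)2) = 40.08 + 2(16.00) + 2(1.008) = 74.096 g/mol.
M(H3PO4) = 3(1.008) + 30.97 + 4(16.00) = 97.994 g/mol.
n(Ca(OH)2) = 324.0 g / 74.096 g/mol = 4.373 mol.
From the equation the Ca(OH)2:H3PO4 mole ratio is 3:2, so n(H3PO4) = 4.373 × 2/3 = 2.915 mol.
Mass of H3PO4 = 2.915 mol × 97.994 g/mol = 285.7 g.
Converting to kg: 285.7 g = 0.286 kg.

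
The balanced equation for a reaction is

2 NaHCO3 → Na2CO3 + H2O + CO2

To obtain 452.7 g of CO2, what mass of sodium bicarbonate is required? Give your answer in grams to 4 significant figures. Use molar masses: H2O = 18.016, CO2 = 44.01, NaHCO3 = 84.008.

1728 g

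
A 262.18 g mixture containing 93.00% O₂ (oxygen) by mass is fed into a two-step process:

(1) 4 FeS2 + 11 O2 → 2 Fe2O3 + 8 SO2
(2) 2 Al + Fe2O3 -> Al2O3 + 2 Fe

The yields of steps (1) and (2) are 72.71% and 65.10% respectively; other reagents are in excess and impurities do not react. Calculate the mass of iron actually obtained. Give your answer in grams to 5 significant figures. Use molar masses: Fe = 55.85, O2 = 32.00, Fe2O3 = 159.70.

73.248 g

Pure O2 = 262.18 × 0.9300 = 243.827 g.
n(O2) = 243.827 / 32.00 = 7.61961 mol.
Step 1 (O2:Fe2O3 = 11:2): theoretical n(Fe2O3) = 1.38538 mol; at 72.71% yield, n(Fe2O3) = 1.00731 mol.
Step 2 (Fe2O3:Fe = 1:2): theoretical n(Fe) = 2.01462 mol, so theoretical mass = 2.01462 × 55.85 = 112.517 g.
At 65.10% yield, actual mass of Fe = 112.517 × 0.6510 = 73.2484 g.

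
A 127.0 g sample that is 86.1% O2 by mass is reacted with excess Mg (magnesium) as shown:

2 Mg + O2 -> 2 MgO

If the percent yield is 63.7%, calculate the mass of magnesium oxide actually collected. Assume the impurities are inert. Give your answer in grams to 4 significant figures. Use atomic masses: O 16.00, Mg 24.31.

Pure O2 available = 127.0 g × 0.861 = 109.35 g.
M(O2) = 2(16.00) = 32.00 g/mol.
M(MgO) = 24.31 + 16.00 = 40.31 g/mol.
n(O2) = 109.35 g / 32.00 g/mol = 3.4171 mol.
From the equation the O2:MgO mole ratio is 1:2, so n(MgO) = 3.4171 × 2/1 = 6.8342 mol.
Mass of MgO = 6.8342 mol × 40.31 g/mol = 275.49 g.
Actual mass collected = 275.49 g × 0.637 = 175.48 g.

175.5 g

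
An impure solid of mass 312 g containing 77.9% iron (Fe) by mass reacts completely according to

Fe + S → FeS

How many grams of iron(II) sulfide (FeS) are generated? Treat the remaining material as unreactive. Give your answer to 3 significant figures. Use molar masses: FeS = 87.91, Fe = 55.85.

Mass of pure Fe = 312 g × 0.779 = 243.0 g.
n(Fe) = 243.0 g / 55.85 g/mol = 4.352 mol.
From the equation the Fe:FeS mole ratio is 1:1, so n(FeS) = 4.352 × 1/1 = 4.352 mol.
Mass of FeS = 4.352 mol × 87.91 g/mol = 382.6 g.

383 g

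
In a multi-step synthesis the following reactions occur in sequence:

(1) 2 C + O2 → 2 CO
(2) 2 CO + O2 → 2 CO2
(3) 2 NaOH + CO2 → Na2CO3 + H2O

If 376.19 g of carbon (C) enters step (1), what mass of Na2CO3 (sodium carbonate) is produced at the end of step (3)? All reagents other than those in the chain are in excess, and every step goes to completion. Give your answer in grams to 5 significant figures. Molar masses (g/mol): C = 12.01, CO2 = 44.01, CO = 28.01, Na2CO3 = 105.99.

n(C) = 376.19 / 12.01 = 31.3231 mol.
Reaction (1): C→CO ratio 2:2 ⇒ n(CO) = 31.3231 mol.
Reaction (2): CO→CO2 ratio 2:2 ⇒ n(CO2) = 31.3231 mol.
Reaction (3): CO2→Na2CO3 ratio 1:1 ⇒ n(Na2CO3) = 31.3231 mol.
Mass of Na2CO3 = 31.3231 × 105.99 = 3319.93 g.

3319.9 g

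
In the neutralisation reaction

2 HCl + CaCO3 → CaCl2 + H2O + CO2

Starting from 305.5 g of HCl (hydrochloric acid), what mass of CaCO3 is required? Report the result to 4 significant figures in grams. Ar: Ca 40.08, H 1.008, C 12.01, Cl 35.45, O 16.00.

M(HCl) = 1.008 + 35.45 = 36.458 g/mol.
M(CaCO3) = 40.08 + 12.01 + 3(16.00) = 100.09 g/mol.
n(HCl) = 305.50 g / 36.458 g/mol = 8.3795 mol.
From the equation the HCl:CaCO3 mole ratio is 2:1, so n(CaCO3) = 8.3795 × 1/2 = 4.1898 mol.
Mass of CaCO3 = 4.1898 mol × 100.09 g/mol = 419.35 g.

419.4 g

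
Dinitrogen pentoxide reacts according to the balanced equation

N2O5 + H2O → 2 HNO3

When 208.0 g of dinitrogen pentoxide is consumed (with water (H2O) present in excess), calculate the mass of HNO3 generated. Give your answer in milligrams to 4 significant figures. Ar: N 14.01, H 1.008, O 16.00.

M(N2O5) = 2(14.01) + 5(16.00) = 108.02 g/mol.
M(HNO3) = 1.008 + 14.01 + 3(16.00) = 63.018 g/mol.
n(N2O5) = 208.00 g / 108.02 g/mol = 1.9256 mol.
From the equation the N2O5:HNO3 mole ratio is 1:2, so n(HNO3) = 1.9256 × 2/1 = 3.8511 mol.
Mass of HNO3 = 3.8511 mol × 63.018 g/mol = 242.69 g.
Converting to mg: 242.69 g = 242700 mg.

242700 mg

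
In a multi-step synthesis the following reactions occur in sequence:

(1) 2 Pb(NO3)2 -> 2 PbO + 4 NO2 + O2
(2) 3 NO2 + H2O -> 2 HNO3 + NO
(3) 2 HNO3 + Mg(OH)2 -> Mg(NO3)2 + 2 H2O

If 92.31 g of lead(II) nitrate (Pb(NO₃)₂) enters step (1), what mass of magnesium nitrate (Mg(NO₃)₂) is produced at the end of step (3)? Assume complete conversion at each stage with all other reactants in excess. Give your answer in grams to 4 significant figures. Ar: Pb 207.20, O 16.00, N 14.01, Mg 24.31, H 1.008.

M(Pb(NO3)2) = 207.20 + 2(14.01) + 6(16.00) = 331.22 g/mol.
M(Mg(NO3)2) = 24.31 + 2(14.01) + 6(16.00) = 148.33 g/mol.
n(Pb(NO3)2) = 92.31 / 331.22 = 0.27870 mol.
Reaction (1): Pb(NO3)2→NO2 ratio 2:4 ⇒ n(NO2) = 0.55739 mol.
Reaction (2): NO2→HNO3 ratio 3:2 ⇒ n(HNO3) = 0.37160 mol.
Reaction (3): HNO3→Mg(NO3)2 ratio 2:1 ⇒ n(Mg(NO3)2) = 0.18580 mol.
Mass of Mg(NO3)2 = 0.18580 × 148.33 = 27.559 g.

27.56 g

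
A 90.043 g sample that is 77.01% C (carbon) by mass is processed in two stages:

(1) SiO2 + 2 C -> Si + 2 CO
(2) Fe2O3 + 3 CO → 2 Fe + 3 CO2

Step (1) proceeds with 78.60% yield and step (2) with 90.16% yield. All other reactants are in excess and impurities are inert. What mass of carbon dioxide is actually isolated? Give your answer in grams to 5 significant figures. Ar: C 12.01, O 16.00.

180.07 g

Pure C = 90.043 × 0.7701 = 69.3421 g.
M(C) = 12.01 g/mol.
M(CO2) = 12.01 + 2(16.00) = 44.01 g/mol.
n(C) = 69.3421 / 12.01 = 5.77370 mol.
Step 1 (C:CO = 2:2): theoretical n(CO) = 5.77370 mol; at 78.60% yield, n(CO) = 4.53813 mol.
Step 2 (CO:CO2 = 3:3): theoretical n(CO2) = 4.53813 mol, so theoretical mass = 4.53813 × 44.01 = 199.723 g.
At 90.16% yield, actual mass of CO2 = 199.723 × 0.9016 = 180.070 g.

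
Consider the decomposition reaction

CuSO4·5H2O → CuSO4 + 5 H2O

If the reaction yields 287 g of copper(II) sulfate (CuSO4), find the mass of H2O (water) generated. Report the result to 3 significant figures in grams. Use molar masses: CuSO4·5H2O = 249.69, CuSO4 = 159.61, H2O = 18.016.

162 g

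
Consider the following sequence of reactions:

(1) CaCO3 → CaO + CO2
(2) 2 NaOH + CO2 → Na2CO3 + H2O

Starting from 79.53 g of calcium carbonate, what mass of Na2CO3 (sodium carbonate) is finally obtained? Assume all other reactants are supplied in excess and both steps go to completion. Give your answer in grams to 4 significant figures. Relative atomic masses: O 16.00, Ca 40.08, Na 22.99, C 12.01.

84.22 g

M(CaCO3) = 40.08 + 12.01 + 3(16.00) = 100.09 g/mol.
M(Na2CO3) = 2(22.99) + 12.01 + 3(16.00) = 105.99 g/mol.
n(CaCO3) = 79.530 / 100.09 = 0.79458 mol.
Step 1 gives a 1:1 ratio of CaCO3 to CO2, so n(CO2) = 0.79458 mol.
In step 2 the CO2:Na2CO3 ratio is 1:1, so n(Na2CO3) = 0.79458 mol.
Mass of Na2CO3 = 0.79458 × 105.99 = 84.218 g.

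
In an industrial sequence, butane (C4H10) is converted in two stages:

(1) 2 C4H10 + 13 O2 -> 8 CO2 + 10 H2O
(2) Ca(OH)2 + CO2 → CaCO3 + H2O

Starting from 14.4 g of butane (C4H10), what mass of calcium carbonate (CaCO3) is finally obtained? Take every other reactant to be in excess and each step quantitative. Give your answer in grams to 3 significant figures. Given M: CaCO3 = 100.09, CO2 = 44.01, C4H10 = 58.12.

99.2 g

n(C4H10) = 14.40 / 58.12 = 0.2478 mol.
Step 1 gives a 2:8 ratio of C4H10 to CO2, so n(CO2) = 0.9911 mol.
In step 2 the CO2:CaCO3 ratio is 1:1, so n(CaCO3) = 0.9911 mol.
Mass of CaCO3 = 0.9911 × 100.09 = 99.19 g.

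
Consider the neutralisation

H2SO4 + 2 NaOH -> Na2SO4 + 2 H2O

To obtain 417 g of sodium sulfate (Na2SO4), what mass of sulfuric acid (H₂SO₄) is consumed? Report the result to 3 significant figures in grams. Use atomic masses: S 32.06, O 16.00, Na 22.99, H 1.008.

288 g

M(Na2SO4) = 2(22.99) + 32.06 + 4(16.00) = 142.04 g/mol.
M(H2SO4) = 2(1.008) + 32.06 + 4(16.00) = 98.076 g/mol.
n(Na2SO4) = 417.0 g / 142.04 g/mol = 2.936 mol.
From the equation the Na2SO4:H2SO4 mole ratio is 1:1, so n(H2SO4) = 2.936 × 1/1 = 2.936 mol.
Mass of H2SO4 = 2.936 mol × 98.076 g/mol = 287.9 g.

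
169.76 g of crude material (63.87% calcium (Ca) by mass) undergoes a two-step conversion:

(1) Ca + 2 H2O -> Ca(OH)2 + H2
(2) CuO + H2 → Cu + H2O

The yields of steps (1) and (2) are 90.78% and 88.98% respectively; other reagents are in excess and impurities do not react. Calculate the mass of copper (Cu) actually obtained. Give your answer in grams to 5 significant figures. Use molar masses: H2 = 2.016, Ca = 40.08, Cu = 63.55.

138.87 g

Pure Ca = 169.76 × 0.6387 = 108.426 g.
n(Ca) = 108.426 / 40.08 = 2.70523 mol.
Step 1 (Ca:H2 = 1:1): theoretical n(H2) = 2.70523 mol; at 90.78% yield, n(H2) = 2.45581 mol.
Step 2 (H2:Cu = 1:1): theoretical n(Cu) = 2.45581 mol, so theoretical mass = 2.45581 × 63.55 = 156.067 g.
At 88.98% yield, actual mass of Cu = 156.067 × 0.8898 = 138.868 g.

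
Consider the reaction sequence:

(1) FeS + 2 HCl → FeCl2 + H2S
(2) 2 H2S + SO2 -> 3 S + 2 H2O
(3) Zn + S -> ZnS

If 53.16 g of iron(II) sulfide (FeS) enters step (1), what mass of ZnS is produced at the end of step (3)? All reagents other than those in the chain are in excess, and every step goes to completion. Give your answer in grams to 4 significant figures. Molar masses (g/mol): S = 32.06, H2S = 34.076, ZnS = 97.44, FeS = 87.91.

88.38 g

n(FeS) = 53.16 / 87.91 = 0.60471 mol.
Reaction (1): FeS→H2S ratio 1:1 ⇒ n(H2S) = 0.60471 mol.
Reaction (2): H2S→S ratio 2:3 ⇒ n(S) = 0.90706 mol.
Reaction (3): S→ZnS ratio 1:1 ⇒ n(ZnS) = 0.90706 mol.
Mass of ZnS = 0.90706 × 97.44 = 88.384 g.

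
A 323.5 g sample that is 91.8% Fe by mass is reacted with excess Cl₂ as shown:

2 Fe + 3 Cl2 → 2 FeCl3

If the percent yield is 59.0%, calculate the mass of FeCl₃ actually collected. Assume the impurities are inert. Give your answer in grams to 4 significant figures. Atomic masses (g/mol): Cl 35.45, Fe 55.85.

508.9 g

Pure Fe available = 323.5 g × 0.918 = 296.97 g.
M(Fe) = 55.85 g/mol.
M(FeCl3) = 55.85 + 3(35.45) = 162.20 g/mol.
n(Fe) = 296.97 g / 55.85 g/mol = 5.3173 mol.
From the equation the Fe:FeCl3 mole ratio is 2:2, so n(FeCl3) = 5.3173 × 2/2 = 5.3173 mol.
Mass of FeCl3 = 5.3173 mol × 162.20 g/mol = 862.47 g.
Actual mass collected = 862.47 g × 0.590 = 508.86 g.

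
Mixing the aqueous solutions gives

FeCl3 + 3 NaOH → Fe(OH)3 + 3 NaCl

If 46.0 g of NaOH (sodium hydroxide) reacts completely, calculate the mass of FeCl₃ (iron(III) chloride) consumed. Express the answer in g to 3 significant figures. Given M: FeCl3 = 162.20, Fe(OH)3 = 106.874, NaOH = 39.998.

62.2 g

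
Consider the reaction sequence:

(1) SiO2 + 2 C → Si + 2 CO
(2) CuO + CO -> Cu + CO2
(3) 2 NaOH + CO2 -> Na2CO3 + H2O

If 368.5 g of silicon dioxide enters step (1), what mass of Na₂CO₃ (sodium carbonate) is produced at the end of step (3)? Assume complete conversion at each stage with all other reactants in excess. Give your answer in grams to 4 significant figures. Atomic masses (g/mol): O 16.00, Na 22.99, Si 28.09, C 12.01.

1300 g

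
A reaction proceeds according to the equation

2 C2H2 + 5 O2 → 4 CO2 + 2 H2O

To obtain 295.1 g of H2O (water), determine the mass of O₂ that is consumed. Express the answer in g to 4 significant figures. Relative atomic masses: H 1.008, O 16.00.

1310 g

M(H2O) = 2(1.008) + 16.00 = 18.016 g/mol.
M(O2) = 2(16.00) = 32.00 g/mol.
n(H2O) = 295.10 g / 18.016 g/mol = 16.380 mol.
From the equation the H2O:O2 mole ratio is 2:5, so n(O2) = 16.380 × 5/2 = 40.950 mol.
Mass of O2 = 40.950 mol × 32.00 g/mol = 1310.4 g.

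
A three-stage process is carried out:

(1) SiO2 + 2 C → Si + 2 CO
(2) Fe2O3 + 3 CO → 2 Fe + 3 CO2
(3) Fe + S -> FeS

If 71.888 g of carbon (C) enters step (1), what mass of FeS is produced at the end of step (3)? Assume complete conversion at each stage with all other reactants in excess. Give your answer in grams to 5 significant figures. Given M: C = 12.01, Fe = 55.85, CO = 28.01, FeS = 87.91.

n(C) = 71.888 / 12.01 = 5.98568 mol.
Reaction (1): C→CO ratio 2:2 ⇒ n(CO) = 5.98568 mol.
Reaction (2): CO→Fe ratio 3:2 ⇒ n(Fe) = 3.99045 mol.
Reaction (3): Fe→FeS ratio 1:1 ⇒ n(FeS) = 3.99045 mol.
Mass of FeS = 3.99045 × 87.91 = 350.801 g.

350.80 g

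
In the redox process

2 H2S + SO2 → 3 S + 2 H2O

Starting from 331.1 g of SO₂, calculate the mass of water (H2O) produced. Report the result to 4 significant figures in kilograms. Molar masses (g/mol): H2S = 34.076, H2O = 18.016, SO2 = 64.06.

0.1862 kg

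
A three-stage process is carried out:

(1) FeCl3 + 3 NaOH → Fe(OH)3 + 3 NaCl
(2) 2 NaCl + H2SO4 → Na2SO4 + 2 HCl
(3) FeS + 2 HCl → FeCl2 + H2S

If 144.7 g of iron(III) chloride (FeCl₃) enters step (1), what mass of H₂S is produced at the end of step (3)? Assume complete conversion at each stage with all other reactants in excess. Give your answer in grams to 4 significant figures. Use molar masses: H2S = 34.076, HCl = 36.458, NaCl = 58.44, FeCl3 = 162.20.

45.60 g

n(FeCl3) = 144.7 / 162.20 = 0.89211 mol.
Reaction (1): FeCl3→NaCl ratio 1:3 ⇒ n(NaCl) = 2.6763 mol.
Reaction (2): NaCl→HCl ratio 2:2 ⇒ n(HCl) = 2.6763 mol.
Reaction (3): HCl→H2S ratio 2:1 ⇒ n(H2S) = 1.3382 mol.
Mass of H2S = 1.3382 × 34.076 = 45.599 g.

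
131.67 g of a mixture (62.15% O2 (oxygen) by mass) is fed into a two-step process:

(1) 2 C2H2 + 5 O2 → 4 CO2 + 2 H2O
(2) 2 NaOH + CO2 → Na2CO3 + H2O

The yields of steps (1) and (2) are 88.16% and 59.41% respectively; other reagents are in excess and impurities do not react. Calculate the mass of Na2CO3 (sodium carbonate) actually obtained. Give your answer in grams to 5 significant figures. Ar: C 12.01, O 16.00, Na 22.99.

113.57 g

Pure O2 = 131.67 × 0.6215 = 81.8329 g.
M(O2) = 2(16.00) = 32.00 g/mol.
M(Na2CO3) = 2(22.99) + 12.01 + 3(16.00) = 105.99 g/mol.
n(O2) = 81.8329 / 32.00 = 2.55728 mol.
Step 1 (O2:CO2 = 5:4): theoretical n(CO2) = 2.04582 mol; at 88.16% yield, n(CO2) = 1.80360 mol.
Step 2 (CO2:Na2CO3 = 1:1): theoretical n(Na2CO3) = 1.80360 mol, so theoretical mass = 1.80360 × 105.99 = 191.163 g.
At 59.41% yield, actual mass of Na2CO3 = 191.163 × 0.5941 = 113.570 g.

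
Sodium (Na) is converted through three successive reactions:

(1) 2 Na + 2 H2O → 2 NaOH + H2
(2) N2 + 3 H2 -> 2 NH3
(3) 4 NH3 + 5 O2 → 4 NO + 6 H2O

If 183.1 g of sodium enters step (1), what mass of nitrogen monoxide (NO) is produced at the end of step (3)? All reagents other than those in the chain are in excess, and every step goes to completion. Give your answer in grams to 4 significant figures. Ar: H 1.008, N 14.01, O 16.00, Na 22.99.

M(Na) = 22.99 g/mol.
M(NO) = 14.01 + 16.00 = 30.01 g/mol.
n(Na) = 183.1 / 22.99 = 7.9643 mol.
Reaction (1): Na→H2 ratio 2:1 ⇒ n(H2) = 3.9822 mol.
Reaction (2): H2→NH3 ratio 3:2 ⇒ n(NH3) = 2.6548 mol.
Reaction (3): NH3→NO ratio 4:4 ⇒ n(NO) = 2.6548 mol.
Mass of NO = 2.6548 × 30.01 = 79.670 g.

79.67 g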